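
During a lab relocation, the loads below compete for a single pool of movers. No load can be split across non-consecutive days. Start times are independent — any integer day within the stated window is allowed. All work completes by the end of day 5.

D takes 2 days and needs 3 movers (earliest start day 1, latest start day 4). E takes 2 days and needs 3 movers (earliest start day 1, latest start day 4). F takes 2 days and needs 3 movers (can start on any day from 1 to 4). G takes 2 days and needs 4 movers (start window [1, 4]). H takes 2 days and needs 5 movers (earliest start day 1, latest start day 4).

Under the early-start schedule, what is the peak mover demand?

Early-start schedule: D@1, E@1, F@1, G@1, H@1.
Load per day: day 1: 18, day 2: 18, day 3: 0, day 4: 0, day 5: 0.
Peak is 18.

18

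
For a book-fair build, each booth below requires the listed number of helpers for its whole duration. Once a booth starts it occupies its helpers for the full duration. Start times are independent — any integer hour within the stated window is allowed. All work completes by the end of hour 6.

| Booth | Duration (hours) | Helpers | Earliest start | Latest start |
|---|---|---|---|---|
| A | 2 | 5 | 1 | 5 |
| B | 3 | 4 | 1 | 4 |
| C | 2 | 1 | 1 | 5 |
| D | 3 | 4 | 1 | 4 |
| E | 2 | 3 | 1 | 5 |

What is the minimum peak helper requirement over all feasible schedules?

9

Early-start (A@1, B@1, C@1, D@1, E@1) gives peak 17: h1:17  h2:17  h3:8  h4:0  h5:0  h6:0.
Shift C→3, D→3, E→4.
Schedule A@1, B@1, C@3, D@3, E@4: h1:9  h2:9  h3:9  h4:8  h5:7  h6:0 — peak 9.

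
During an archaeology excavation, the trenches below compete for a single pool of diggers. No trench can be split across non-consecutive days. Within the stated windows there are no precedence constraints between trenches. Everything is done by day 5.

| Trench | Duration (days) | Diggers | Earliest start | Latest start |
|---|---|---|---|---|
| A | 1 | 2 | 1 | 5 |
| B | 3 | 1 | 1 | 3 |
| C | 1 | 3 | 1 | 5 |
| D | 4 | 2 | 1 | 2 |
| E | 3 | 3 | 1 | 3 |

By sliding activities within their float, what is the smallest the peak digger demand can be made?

Early-start (A@1, B@1, C@1, D@1, E@1) gives peak 11: d1:11  d2:6  d3:6  d4:2  d5:0.
Shift D→2, E→2.
Schedule A@1, B@1, C@1, D@2, E@2: d1:6  d2:6  d3:6  d4:5  d5:2 — peak 6.

6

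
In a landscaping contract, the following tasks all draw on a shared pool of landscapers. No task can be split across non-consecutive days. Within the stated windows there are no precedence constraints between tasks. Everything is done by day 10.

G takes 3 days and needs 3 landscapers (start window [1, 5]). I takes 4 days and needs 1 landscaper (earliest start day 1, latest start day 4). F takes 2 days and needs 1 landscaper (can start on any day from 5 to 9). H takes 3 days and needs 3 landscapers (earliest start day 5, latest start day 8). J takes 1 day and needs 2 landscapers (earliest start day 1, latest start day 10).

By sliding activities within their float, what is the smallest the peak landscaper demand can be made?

3

Early-start (G@1, I@1, F@5, H@5, J@1) gives peak 6: d1:6  d2:4  d3:4  d4:1  d5:4  d6:4  d7:3  d8:0  d9:0  d10:0.
Shift I→4, H→8, J→4.
Schedule G@1, I@4, F@5, H@8, J@4: d1:3  d2:3  d3:3  d4:3  d5:2  d6:2  d7:1  d8:3  d9:3  d10:3 — peak 3.
Total landscaper-days = 26 over 10 days ⇒ peak ≥ ⌈26/10⌉ = 3, so 3 is optimal.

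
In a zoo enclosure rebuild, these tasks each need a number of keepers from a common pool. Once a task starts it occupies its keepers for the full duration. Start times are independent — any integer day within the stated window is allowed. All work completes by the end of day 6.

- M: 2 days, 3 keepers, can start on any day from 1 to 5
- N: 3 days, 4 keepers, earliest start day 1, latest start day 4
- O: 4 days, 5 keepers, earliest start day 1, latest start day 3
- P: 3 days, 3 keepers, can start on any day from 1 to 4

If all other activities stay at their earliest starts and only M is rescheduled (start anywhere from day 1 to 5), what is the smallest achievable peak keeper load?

12

M@1: d1:15  d2:15  d3:12  d4:5  d5:0  d6:0 → peak 15
M@2: d1:12  d2:15  d3:15  d4:5  d5:0  d6:0 → peak 15
M@3: d1:12  d2:12  d3:15  d4:8  d5:0  d6:0 → peak 15
M@4: d1:12  d2:12  d3:12  d4:8  d5:3  d6:0 → peak 12
M@5: d1:12  d2:12  d3:12  d4:5  d5:3  d6:3 → peak 12
Best is M@4, peak 12.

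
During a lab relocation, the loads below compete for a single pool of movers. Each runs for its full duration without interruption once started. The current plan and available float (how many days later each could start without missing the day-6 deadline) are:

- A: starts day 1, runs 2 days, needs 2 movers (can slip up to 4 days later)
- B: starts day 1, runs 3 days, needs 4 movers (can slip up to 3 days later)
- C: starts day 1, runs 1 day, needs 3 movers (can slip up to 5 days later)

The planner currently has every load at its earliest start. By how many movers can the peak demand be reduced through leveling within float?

Early-start peak: d1:9  d2:6  d3:4  d4:0  d5:0  d6:0 ⇒ 9.
Leveled (A@1, B@3, C@6): d1:2  d2:2  d3:4  d4:4  d5:4  d6:3 ⇒ 4.
Reduction 9 − 4 = 5.

5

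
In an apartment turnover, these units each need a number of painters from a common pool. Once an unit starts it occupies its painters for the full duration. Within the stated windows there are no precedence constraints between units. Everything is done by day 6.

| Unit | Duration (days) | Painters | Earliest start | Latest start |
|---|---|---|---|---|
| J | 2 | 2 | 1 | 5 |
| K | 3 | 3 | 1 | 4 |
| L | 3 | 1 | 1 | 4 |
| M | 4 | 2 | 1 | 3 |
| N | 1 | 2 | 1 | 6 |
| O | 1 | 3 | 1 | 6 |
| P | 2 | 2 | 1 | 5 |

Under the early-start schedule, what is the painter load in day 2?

At early start, day 2 has: J, K, L, M, P.
Demand: 2 + 3 + 1 + 2 + 2 = 10.

10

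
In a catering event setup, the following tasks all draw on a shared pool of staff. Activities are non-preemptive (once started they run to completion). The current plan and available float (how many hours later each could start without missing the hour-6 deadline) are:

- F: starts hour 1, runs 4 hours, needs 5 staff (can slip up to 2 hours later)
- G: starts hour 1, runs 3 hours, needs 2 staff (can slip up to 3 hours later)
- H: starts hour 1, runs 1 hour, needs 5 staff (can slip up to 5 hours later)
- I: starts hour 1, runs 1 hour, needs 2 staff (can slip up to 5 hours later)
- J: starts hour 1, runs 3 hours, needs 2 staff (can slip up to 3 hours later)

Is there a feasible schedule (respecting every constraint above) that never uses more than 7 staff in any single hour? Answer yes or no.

yes

Schedule F@1, G@1, H@5, I@6, J@4: h1:7  h2:7  h3:7  h4:7  h5:7  h6:4 — peak 7 ≤ 7.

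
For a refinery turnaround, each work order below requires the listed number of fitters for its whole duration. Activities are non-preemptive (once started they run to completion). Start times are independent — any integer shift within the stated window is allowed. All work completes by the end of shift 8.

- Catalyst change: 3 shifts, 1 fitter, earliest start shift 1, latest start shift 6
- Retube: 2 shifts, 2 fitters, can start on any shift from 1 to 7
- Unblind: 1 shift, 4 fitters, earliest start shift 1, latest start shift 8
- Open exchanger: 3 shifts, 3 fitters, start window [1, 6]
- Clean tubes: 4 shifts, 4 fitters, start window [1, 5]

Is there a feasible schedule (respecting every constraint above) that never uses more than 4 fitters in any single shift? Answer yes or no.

no

Total fitter-shifts = 36; over 8 shifts the average is 36/8 > 4, so some shift must exceed 4.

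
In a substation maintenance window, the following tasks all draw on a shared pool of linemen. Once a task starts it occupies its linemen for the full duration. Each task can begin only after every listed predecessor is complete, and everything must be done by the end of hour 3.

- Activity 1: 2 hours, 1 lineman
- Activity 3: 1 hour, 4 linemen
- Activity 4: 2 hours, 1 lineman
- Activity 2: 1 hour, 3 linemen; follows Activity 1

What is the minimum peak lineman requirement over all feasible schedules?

5

Early-start (Activity 1@1, Activity 3@1, Activity 4@1, Activity 2@3) gives peak 6: h1:6  h2:2  h3:3.
Shift Activity 4→2.
Schedule Activity 1@1, Activity 3@1, Activity 4@2, Activity 2@3: h1:5  h2:2  h3:4 — peak 5.
No arrangement of the 6 feasible schedules does better.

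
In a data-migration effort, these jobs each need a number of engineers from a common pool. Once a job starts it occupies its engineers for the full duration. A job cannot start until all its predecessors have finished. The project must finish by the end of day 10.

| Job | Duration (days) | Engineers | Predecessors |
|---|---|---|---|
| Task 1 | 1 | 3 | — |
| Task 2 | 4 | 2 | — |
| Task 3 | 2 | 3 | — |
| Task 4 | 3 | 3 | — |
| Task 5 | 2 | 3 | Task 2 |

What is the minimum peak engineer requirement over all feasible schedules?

5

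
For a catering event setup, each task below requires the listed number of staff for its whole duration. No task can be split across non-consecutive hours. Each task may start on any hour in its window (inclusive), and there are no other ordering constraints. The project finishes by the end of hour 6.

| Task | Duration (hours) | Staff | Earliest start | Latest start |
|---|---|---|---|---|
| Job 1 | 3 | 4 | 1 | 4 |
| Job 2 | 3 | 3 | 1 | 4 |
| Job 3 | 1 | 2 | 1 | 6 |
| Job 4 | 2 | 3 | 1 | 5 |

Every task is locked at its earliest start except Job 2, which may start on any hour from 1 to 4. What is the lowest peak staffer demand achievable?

9

Job 2@1: h1:12  h2:10  h3:7  h4:0  h5:0  h6:0 → peak 12
Job 2@2: h1:9  h2:10  h3:7  h4:3  h5:0  h6:0 → peak 10
Job 2@3: h1:9  h2:7  h3:7  h4:3  h5:3  h6:0 → peak 9
Job 2@4: h1:9  h2:7  h3:4  h4:3  h5:3  h6:3 → peak 9
Best is Job 2@3, peak 9.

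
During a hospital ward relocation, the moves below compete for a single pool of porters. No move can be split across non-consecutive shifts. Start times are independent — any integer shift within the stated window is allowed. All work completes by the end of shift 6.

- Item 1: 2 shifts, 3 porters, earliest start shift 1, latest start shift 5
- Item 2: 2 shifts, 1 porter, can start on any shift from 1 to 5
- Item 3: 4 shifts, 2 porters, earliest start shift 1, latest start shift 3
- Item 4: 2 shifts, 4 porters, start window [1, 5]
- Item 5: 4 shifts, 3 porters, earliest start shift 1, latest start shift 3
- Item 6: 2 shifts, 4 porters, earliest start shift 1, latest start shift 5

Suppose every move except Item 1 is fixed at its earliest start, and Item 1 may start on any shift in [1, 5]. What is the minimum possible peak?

14

Item 1@1: s1:17  s2:17  s3:5  s4:5  s5:0  s6:0 → peak 17
Item 1@2: s1:14  s2:17  s3:8  s4:5  s5:0  s6:0 → peak 17
Item 1@3: s1:14  s2:14  s3:8  s4:8  s5:0  s6:0 → peak 14
Item 1@4: s1:14  s2:14  s3:5  s4:8  s5:3  s6:0 → peak 14
Item 1@5: s1:14  s2:14  s3:5  s4:5  s5:3  s6:3 → peak 14
Best is Item 1@3, peak 14.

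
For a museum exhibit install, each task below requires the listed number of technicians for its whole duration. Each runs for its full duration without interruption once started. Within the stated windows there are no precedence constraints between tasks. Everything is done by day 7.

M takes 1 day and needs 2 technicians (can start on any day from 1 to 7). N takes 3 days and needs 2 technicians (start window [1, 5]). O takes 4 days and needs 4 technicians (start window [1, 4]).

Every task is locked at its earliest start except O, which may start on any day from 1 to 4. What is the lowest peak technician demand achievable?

O@1: d1:8  d2:6  d3:6  d4:4  d5:0  d6:0  d7:0 → peak 8
O@2: d1:4  d2:6  d3:6  d4:4  d5:4  d6:0  d7:0 → peak 6
O@3: d1:4  d2:2  d3:6  d4:4  d5:4  d6:4  d7:0 → peak 6
O@4: d1:4  d2:2  d3:2  d4:4  d5:4  d6:4  d7:4 → peak 4
Best is O@4, peak 4.

4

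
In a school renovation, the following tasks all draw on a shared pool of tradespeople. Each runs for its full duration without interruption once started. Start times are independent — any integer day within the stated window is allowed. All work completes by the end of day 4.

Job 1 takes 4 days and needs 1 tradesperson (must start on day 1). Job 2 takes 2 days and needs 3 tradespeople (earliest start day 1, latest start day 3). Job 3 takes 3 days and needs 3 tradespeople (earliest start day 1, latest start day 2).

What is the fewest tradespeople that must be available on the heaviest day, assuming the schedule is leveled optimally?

7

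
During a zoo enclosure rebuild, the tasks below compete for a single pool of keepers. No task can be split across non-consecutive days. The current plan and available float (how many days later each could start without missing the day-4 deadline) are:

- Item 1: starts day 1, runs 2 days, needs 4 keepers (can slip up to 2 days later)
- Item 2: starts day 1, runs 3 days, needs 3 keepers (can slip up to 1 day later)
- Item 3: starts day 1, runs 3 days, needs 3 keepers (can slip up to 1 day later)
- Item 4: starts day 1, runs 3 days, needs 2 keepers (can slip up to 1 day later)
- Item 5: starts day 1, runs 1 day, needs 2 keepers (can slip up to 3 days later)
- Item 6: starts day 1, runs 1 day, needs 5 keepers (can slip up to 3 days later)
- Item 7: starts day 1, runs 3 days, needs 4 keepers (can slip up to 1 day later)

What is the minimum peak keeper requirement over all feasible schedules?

Early-start (Item 1@1, Item 2@1, Item 3@1, Item 4@1, Item 5@1, Item 6@1, Item 7@1) gives peak 23: d1:23  d2:16  d3:12  d4:0.
Shift Item 6→4, Item 7→2.
Schedule Item 1@1, Item 2@1, Item 3@1, Item 4@1, Item 5@1, Item 6@4, Item 7@2: d1:14  d2:16  d3:12  d4:9 — peak 16.

16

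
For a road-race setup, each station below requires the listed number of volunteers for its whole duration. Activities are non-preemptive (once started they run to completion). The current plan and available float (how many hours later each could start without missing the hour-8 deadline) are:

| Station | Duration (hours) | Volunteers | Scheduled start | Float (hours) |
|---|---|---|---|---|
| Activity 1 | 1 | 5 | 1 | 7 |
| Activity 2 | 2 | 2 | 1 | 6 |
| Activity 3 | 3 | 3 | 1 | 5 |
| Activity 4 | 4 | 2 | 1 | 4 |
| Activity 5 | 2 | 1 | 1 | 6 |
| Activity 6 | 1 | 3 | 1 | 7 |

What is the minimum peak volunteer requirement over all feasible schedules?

5

Early-start (Activity 1@1, Activity 2@1, Activity 3@1, Activity 4@1, Activity 5@1, Activity 6@1) gives peak 16: h1:16  h2:8  h3:5  h4:2  h5:0  h6:0  h7:0  h8:0.
Shift Activity 2→2, Activity 3→2, Activity 4→4, Activity 5→5, Activity 6→7.
Schedule Activity 1@1, Activity 2@2, Activity 3@2, Activity 4@4, Activity 5@5, Activity 6@7: h1:5  h2:5  h3:5  h4:5  h5:3  h6:3  h7:5  h8:0 — peak 5.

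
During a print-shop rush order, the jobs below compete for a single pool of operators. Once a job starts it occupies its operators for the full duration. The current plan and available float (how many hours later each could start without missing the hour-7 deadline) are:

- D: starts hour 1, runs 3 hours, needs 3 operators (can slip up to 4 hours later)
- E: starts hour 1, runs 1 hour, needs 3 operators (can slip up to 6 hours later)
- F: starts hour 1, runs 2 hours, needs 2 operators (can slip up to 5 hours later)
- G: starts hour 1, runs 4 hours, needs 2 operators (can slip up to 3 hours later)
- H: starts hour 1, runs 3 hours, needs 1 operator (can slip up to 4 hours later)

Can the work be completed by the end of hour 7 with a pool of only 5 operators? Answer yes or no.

Schedule D@1, E@4, F@1, G@3, H@5: h1:5  h2:5  h3:5  h4:5  h5:3  h6:3  h7:1 — peak 5 ≤ 5.

yes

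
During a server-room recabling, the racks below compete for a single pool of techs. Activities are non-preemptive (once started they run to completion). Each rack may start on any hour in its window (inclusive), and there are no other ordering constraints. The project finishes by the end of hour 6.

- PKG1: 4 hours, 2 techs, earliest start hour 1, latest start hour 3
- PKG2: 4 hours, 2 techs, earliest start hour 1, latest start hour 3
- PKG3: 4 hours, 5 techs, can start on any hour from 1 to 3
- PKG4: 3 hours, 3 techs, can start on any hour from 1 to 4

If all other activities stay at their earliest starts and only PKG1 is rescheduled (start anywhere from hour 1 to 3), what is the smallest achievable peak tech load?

PKG1@1: h1:12  h2:12  h3:12  h4:9  h5:0  h6:0 → peak 12
PKG1@2: h1:10  h2:12  h3:12  h4:9  h5:2  h6:0 → peak 12
PKG1@3: h1:10  h2:10  h3:12  h4:9  h5:2  h6:2 → peak 12
Best is PKG1@1, peak 12.

12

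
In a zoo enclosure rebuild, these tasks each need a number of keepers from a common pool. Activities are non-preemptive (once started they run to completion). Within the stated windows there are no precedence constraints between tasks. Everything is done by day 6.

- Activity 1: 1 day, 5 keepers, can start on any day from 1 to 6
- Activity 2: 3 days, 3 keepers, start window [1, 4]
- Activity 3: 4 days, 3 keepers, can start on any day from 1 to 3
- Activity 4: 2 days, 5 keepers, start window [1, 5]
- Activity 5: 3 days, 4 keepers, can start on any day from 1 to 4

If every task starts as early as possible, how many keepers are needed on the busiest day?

20

Early-start schedule: Activity 1@1, Activity 2@1, Activity 3@1, Activity 4@1, Activity 5@1.
Load per day: day 1: 20, day 2: 15, day 3: 10, day 4: 3, day 5: 0, day 6: 0.
Peak is 20.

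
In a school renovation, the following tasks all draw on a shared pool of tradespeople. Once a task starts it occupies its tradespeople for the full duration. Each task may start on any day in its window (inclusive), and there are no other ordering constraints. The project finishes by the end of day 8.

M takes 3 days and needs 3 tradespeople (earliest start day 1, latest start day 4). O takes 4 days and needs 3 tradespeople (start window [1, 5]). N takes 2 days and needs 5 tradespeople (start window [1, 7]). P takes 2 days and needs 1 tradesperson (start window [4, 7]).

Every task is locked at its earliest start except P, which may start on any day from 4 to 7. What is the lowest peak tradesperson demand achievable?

P@4: d1:11  d2:11  d3:6  d4:4  d5:1  d6:0  d7:0  d8:0 → peak 11
P@5: d1:11  d2:11  d3:6  d4:3  d5:1  d6:1  d7:0  d8:0 → peak 11
P@6: d1:11  d2:11  d3:6  d4:3  d5:0  d6:1  d7:1  d8:0 → peak 11
P@7: d1:11  d2:11  d3:6  d4:3  d5:0  d6:0  d7:1  d8:1 → peak 11
Best is P@4, peak 11.

11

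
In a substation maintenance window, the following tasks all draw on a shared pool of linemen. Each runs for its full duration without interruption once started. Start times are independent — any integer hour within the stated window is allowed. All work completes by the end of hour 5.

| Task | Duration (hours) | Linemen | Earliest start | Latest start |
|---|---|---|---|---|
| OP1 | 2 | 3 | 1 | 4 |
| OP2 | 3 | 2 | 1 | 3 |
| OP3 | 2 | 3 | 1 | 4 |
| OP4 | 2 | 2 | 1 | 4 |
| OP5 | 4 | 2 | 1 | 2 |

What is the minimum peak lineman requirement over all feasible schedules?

7

Early-start (OP1@1, OP2@1, OP3@1, OP4@1, OP5@1) gives peak 12: h1:12  h2:12  h3:4  h4:2  h5:0.
Shift OP3→3, OP4→4.
Schedule OP1@1, OP2@1, OP3@3, OP4@4, OP5@1: h1:7  h2:7  h3:7  h4:7  h5:2 — peak 7.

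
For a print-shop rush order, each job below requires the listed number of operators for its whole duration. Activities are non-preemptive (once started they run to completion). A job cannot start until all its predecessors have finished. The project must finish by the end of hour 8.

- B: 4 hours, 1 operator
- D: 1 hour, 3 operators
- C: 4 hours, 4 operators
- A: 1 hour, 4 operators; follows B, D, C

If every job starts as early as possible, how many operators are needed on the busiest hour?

Early-start schedule: B@1, D@1, C@1, A@5.
Load per hour: hour 1: 8, hour 2: 5, hour 3: 5, hour 4: 5, hour 5: 4, hour 6: 0, hour 7: 0, hour 8: 0.
Peak is 8.

8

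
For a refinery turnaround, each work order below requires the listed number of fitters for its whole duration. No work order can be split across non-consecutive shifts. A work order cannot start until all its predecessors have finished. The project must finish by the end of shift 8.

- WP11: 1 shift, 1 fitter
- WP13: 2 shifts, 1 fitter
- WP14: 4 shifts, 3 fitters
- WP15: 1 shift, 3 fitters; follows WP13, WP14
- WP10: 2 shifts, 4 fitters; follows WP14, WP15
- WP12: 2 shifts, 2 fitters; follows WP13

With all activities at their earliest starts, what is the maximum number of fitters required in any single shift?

5

Early-start schedule: WP11@1, WP13@1, WP14@1, WP15@5, WP10@6, WP12@3.
Load per shift: shift 1: 5, shift 2: 4, shift 3: 5, shift 4: 5, shift 5: 3, shift 6: 4, shift 7: 4, shift 8: 0.
Peak is 5.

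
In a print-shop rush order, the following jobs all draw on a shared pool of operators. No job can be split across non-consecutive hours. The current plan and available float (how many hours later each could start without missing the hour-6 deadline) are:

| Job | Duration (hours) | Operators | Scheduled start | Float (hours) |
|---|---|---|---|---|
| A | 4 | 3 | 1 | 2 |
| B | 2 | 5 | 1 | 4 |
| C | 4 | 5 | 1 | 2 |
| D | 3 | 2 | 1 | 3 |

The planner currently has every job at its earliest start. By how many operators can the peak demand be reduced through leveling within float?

Early-start peak: h1:15  h2:15  h3:10  h4:8  h5:0  h6:0 ⇒ 15.
Leveled (A@1, B@1, C@3, D@1): h1:10  h2:10  h3:10  h4:8  h5:5  h6:5 ⇒ 10.
Reduction 15 − 10 = 5.

5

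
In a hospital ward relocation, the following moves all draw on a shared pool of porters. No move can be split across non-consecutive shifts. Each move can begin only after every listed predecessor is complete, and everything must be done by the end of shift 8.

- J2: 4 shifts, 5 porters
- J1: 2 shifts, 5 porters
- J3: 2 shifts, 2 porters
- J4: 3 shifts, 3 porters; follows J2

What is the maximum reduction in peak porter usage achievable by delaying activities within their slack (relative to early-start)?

Early-start peak: s1:12  s2:12  s3:5  s4:5  s5:3  s6:3  s7:3  s8:0 ⇒ 12.
Leveled (J2@1, J1@5, J3@1, J4@5): s1:7  s2:7  s3:5  s4:5  s5:8  s6:8  s7:3  s8:0 ⇒ 8.
Reduction 12 − 8 = 4.

4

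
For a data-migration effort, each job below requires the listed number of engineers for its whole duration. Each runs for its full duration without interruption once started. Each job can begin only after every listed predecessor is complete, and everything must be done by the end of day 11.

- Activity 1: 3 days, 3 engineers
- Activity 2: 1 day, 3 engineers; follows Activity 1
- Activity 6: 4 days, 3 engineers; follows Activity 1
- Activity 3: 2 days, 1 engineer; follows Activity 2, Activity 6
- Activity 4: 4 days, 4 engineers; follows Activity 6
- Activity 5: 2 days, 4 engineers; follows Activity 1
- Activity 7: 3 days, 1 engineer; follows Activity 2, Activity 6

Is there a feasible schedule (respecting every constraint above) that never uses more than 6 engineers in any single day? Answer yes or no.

The minimum achievable peak is 7; 6 < 7, so no feasible schedule stays within the cap.

no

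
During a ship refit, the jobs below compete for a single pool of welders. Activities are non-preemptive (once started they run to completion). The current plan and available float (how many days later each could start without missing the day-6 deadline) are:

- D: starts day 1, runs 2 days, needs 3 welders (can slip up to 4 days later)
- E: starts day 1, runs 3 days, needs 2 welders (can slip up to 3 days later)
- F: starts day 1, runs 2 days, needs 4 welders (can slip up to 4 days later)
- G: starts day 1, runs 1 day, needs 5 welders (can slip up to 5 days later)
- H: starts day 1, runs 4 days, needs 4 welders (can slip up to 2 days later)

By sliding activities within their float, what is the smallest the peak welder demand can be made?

Early-start (D@1, E@1, F@1, G@1, H@1) gives peak 18: d1:18  d2:13  d3:6  d4:4  d5:0  d6:0.
Shift E→2, F→5, H→3.
Schedule D@1, E@2, F@5, G@1, H@3: d1:8  d2:5  d3:6  d4:6  d5:8  d6:8 — peak 8.

8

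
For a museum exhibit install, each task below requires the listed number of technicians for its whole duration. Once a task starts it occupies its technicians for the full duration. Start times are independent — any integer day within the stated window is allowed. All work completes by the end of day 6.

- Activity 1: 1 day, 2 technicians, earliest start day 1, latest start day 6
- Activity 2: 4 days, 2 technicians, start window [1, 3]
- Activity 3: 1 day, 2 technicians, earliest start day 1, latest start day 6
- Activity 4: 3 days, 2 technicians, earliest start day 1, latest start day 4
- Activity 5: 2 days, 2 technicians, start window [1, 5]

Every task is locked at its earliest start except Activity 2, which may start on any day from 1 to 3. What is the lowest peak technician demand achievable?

8

Activity 2@1: d1:10  d2:6  d3:4  d4:2  d5:0  d6:0 → peak 10
Activity 2@2: d1:8  d2:6  d3:4  d4:2  d5:2  d6:0 → peak 8
Activity 2@3: d1:8  d2:4  d3:4  d4:2  d5:2  d6:2 → peak 8
Best is Activity 2@2, peak 8.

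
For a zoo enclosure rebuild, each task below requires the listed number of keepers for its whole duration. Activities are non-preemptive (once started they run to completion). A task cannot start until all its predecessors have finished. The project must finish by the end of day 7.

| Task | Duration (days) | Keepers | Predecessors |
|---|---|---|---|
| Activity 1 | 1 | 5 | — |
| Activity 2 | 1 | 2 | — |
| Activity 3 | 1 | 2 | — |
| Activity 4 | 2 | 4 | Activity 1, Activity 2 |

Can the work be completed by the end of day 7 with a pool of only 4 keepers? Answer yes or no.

The minimum achievable peak is 5; 4 < 5, so no feasible schedule stays within the cap.

no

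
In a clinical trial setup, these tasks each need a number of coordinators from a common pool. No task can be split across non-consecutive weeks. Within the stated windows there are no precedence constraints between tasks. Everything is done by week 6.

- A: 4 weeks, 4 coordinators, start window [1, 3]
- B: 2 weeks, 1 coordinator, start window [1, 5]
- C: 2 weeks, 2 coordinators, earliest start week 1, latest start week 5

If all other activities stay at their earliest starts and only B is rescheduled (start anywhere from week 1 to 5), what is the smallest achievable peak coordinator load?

6

B@1: w1:7  w2:7  w3:4  w4:4  w5:0  w6:0 → peak 7
B@2: w1:6  w2:7  w3:5  w4:4  w5:0  w6:0 → peak 7
B@3: w1:6  w2:6  w3:5  w4:5  w5:0  w6:0 → peak 6
B@4: w1:6  w2:6  w3:4  w4:5  w5:1  w6:0 → peak 6
B@5: w1:6  w2:6  w3:4  w4:4  w5:1  w6:1 → peak 6
Best is B@3, peak 6.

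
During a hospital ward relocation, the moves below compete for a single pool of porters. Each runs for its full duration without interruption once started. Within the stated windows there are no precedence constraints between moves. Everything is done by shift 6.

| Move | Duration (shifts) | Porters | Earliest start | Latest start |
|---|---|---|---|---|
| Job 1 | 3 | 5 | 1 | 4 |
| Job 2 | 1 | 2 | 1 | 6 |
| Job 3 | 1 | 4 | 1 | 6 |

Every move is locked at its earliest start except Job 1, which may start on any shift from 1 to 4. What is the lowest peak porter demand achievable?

Job 1@1: s1:11  s2:5  s3:5  s4:0  s5:0  s6:0 → peak 11
Job 1@2: s1:6  s2:5  s3:5  s4:5  s5:0  s6:0 → peak 6
Job 1@3: s1:6  s2:0  s3:5  s4:5  s5:5  s6:0 → peak 6
Job 1@4: s1:6  s2:0  s3:0  s4:5  s5:5  s6:5 → peak 6
Best is Job 1@2, peak 6.

6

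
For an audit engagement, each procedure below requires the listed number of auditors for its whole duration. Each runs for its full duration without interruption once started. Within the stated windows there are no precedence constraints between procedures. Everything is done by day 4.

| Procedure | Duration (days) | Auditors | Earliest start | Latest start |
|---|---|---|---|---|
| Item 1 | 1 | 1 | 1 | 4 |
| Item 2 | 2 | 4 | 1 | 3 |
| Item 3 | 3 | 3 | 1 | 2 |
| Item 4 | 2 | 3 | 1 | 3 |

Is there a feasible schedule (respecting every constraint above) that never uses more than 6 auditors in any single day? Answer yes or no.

The minimum achievable peak is 7; 6 < 7, so no feasible schedule stays within the cap.

no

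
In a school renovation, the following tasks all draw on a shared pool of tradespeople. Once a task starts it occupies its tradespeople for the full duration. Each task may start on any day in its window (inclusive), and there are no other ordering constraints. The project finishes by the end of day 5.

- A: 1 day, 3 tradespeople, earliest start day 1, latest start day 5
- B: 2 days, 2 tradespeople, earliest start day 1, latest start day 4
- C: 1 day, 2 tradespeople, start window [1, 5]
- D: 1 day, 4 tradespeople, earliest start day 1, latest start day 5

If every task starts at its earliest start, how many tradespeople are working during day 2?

2

At early start, day 2 has: B.
Demand: 2 = 2.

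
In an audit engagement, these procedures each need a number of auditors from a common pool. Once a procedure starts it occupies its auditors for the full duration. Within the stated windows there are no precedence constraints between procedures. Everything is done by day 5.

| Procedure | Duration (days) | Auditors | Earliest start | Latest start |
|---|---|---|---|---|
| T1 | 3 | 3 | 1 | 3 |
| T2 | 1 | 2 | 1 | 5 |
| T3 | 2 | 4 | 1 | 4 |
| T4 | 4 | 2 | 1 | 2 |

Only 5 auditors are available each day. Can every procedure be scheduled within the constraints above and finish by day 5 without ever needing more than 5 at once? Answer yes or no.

Total auditor-days = 27; over 5 days the average is 27/5 > 5, so some day must exceed 5.

no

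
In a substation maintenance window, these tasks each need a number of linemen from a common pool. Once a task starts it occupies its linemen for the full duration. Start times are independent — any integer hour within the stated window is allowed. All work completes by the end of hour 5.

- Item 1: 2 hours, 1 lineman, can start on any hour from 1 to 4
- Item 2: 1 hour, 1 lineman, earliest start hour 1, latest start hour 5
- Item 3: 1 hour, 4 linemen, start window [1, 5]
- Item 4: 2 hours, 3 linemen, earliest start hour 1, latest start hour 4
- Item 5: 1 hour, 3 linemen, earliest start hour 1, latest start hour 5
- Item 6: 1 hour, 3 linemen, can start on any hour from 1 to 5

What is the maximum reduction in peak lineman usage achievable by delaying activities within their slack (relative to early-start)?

Early-start peak: h1:15  h2:4  h3:0  h4:0  h5:0 ⇒ 15.
Leveled (Item 1@1, Item 2@3, Item 3@4, Item 4@1, Item 5@3, Item 6@5): h1:4  h2:4  h3:4  h4:4  h5:3 ⇒ 4.
Reduction 15 − 4 = 11.

11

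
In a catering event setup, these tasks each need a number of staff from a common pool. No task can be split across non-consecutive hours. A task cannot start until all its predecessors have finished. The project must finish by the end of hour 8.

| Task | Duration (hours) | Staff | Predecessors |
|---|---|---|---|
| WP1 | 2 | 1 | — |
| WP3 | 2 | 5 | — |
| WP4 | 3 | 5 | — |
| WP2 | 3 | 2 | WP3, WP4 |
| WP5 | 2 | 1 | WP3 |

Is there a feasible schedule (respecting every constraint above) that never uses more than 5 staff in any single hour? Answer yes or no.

yes

Schedule WP1@6, WP3@1, WP4@3, WP2@6, WP5@6: h1:5  h2:5  h3:5  h4:5  h5:5  h6:4  h7:4  h8:2 — peak 5 ≤ 5.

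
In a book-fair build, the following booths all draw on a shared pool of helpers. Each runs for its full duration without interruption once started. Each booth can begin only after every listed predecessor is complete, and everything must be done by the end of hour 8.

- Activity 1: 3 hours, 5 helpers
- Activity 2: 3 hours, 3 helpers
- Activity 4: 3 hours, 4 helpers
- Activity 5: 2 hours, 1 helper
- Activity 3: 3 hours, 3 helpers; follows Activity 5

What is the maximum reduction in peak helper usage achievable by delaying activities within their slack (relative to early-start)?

7

Early-start peak: h1:13  h2:13  h3:15  h4:3  h5:3  h6:0  h7:0  h8:0 ⇒ 15.
Leveled (Activity 1@1, Activity 2@1, Activity 4@4, Activity 5@4, Activity 3@6): h1:8  h2:8  h3:8  h4:5  h5:5  h6:7  h7:3  h8:3 ⇒ 8.
Reduction 15 − 8 = 7.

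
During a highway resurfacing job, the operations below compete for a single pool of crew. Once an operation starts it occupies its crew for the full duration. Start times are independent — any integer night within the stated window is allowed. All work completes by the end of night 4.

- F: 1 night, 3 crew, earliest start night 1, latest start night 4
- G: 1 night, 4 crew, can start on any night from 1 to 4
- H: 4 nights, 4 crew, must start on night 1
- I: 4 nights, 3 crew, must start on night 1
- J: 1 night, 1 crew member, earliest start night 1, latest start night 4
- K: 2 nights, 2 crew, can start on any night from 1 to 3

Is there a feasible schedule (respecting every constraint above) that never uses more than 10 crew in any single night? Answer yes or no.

no

The minimum achievable peak is 11; 10 < 11, so no feasible schedule stays within the cap.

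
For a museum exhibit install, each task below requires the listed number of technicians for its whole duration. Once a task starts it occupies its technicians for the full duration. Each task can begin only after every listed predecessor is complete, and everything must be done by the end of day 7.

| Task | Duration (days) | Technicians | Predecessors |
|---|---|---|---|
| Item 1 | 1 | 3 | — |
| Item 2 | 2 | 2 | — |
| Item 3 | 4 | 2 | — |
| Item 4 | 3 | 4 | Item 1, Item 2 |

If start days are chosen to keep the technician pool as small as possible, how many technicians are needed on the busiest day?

5

Early-start (Item 1@1, Item 2@1, Item 3@1, Item 4@3) gives peak 7: d1:7  d2:4  d3:6  d4:6  d5:4  d6:0  d7:0.
Shift Item 2→2, Item 4→5.
Schedule Item 1@1, Item 2@2, Item 3@1, Item 4@5: d1:5  d2:4  d3:4  d4:2  d5:4  d6:4  d7:4 — peak 5.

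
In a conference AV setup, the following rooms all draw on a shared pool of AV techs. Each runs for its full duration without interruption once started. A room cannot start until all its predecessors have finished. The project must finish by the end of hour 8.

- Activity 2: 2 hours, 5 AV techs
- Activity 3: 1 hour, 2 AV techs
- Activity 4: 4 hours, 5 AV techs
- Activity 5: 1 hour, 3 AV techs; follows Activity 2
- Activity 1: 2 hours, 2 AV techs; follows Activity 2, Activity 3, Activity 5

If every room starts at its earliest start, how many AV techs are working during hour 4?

At early start, hour 4 has: Activity 4, Activity 1.
Demand: 5 + 2 = 7.

7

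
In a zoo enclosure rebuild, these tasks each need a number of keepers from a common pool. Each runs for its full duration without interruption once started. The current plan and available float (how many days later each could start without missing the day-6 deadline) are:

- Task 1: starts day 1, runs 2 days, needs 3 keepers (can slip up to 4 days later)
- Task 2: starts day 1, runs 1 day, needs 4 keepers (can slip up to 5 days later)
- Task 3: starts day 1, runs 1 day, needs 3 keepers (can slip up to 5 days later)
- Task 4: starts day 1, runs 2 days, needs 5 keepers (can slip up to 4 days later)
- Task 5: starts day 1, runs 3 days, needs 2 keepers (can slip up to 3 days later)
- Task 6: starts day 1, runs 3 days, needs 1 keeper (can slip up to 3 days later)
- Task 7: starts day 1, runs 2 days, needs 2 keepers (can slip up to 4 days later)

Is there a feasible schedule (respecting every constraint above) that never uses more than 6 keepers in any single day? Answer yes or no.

no

The minimum achievable peak is 7; 6 < 7, so no feasible schedule stays within the cap.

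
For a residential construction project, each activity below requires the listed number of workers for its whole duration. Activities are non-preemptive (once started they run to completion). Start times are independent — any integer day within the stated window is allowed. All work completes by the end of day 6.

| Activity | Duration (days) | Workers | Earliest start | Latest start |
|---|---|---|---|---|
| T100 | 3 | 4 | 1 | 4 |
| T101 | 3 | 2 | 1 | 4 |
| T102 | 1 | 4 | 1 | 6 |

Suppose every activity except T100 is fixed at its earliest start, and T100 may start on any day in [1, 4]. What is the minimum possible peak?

T100@1: d1:10  d2:6  d3:6  d4:0  d5:0  d6:0 → peak 10
T100@2: d1:6  d2:6  d3:6  d4:4  d5:0  d6:0 → peak 6
T100@3: d1:6  d2:2  d3:6  d4:4  d5:4  d6:0 → peak 6
T100@4: d1:6  d2:2  d3:2  d4:4  d5:4  d6:4 → peak 6
Best is T100@2, peak 6.

6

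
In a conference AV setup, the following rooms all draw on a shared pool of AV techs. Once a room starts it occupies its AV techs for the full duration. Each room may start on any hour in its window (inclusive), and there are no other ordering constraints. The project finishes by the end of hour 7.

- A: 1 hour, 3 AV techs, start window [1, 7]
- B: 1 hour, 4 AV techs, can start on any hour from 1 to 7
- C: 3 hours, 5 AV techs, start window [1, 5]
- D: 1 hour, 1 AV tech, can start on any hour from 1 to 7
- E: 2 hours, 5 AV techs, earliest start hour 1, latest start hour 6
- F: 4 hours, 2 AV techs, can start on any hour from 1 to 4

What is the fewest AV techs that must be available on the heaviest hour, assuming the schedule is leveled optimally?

7

Early-start (A@1, B@1, C@1, D@1, E@1, F@1) gives peak 20: h1:20  h2:12  h3:7  h4:2  h5:0  h6:0  h7:0.
Shift C→2, D→2, E→5, F→3.
Schedule A@1, B@1, C@2, D@2, E@5, F@3: h1:7  h2:6  h3:7  h4:7  h5:7  h6:7  h7:0 — peak 7.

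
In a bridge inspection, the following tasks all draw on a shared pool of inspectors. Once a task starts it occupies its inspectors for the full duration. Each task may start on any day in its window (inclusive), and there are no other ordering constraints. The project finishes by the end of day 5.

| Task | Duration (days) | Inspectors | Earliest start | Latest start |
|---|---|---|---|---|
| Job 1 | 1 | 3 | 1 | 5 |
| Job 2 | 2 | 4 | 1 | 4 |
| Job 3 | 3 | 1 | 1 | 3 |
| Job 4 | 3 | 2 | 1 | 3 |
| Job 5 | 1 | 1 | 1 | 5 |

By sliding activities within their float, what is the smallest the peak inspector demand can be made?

Early-start (Job 1@1, Job 2@1, Job 3@1, Job 4@1, Job 5@1) gives peak 11: d1:11  d2:7  d3:3  d4:0  d5:0.
Shift Job 2→4, Job 3→2, Job 5→2.
Schedule Job 1@1, Job 2@4, Job 3@2, Job 4@1, Job 5@2: d1:5  d2:4  d3:3  d4:5  d5:4 — peak 5.
Total inspector-days = 21 over 5 days ⇒ peak ≥ ⌈21/5⌉ = 5, so 5 is optimal.

5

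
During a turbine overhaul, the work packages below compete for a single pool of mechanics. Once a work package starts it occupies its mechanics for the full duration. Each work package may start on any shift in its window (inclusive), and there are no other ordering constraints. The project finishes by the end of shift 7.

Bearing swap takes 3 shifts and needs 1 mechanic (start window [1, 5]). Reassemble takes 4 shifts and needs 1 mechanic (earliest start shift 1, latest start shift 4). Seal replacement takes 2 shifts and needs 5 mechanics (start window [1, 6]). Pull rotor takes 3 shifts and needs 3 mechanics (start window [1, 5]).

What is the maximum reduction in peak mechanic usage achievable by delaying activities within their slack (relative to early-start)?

Early-start peak: s1:10  s2:10  s3:5  s4:1  s5:0  s6:0  s7:0 ⇒ 10.
Leveled (Bearing swap@1, Reassemble@1, Seal replacement@5, Pull rotor@1): s1:5  s2:5  s3:5  s4:1  s5:5  s6:5  s7:0 ⇒ 5.
Reduction 10 − 5 = 5.

5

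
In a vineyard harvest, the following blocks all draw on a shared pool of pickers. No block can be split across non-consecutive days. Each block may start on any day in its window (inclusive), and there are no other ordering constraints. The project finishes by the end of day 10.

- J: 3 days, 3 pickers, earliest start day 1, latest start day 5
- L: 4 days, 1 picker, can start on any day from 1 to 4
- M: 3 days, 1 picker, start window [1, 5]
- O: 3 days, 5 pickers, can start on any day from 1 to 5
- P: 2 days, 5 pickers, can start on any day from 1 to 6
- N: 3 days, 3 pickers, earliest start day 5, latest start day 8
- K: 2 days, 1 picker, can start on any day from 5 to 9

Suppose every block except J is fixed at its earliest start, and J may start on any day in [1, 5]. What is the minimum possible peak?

J@1: d1:15  d2:15  d3:10  d4:1  d5:4  d6:4  d7:3  d8:0  d9:0  d10:0 → peak 15
J@2: d1:12  d2:15  d3:10  d4:4  d5:4  d6:4  d7:3  d8:0  d9:0  d10:0 → peak 15
J@3: d1:12  d2:12  d3:10  d4:4  d5:7  d6:4  d7:3  d8:0  d9:0  d10:0 → peak 12
J@4: d1:12  d2:12  d3:7  d4:4  d5:7  d6:7  d7:3  d8:0  d9:0  d10:0 → peak 12
J@5: d1:12  d2:12  d3:7  d4:1  d5:7  d6:7  d7:6  d8:0  d9:0  d10:0 → peak 12
Best is J@3, peak 12.

12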